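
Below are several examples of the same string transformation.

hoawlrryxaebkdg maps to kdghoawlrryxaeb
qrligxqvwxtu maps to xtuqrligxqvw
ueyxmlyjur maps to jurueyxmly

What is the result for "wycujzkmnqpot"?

Looking at the pairs, the operation is to move the last 3 characters to the front (rotate right by 3).
For "wycujzkmnqpot" the result is "potwycujzkmnq".

potwycujzkmnq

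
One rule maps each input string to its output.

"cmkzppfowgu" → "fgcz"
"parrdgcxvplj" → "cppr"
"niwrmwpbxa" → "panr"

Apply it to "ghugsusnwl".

Each output is the input with this applied: keep one character in every 3, starting at position 1 (positions 1st, 4th, 7th, ...), then move the last 2 characters to the front (rotate right by 2).
So "ghugsusnwl" becomes "slgg".

slgg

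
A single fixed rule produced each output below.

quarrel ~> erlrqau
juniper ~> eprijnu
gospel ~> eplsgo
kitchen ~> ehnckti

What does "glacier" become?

The pattern: move the last 2 characters to the front (rotate right by 2), then take characters alternately from the front and the back (1st, last, 2nd, 2nd-last, ...).
On "glacier": the first step gives "erglaci", and the second then gives "eircgal".

eircgal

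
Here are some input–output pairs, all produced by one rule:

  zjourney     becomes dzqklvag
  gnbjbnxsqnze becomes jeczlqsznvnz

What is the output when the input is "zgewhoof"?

The pattern: shift every letter 12 places forward in the alphabet (wrapping around), then swap the front and back halves of the string.
Doing the same to "zgewhoof": "taarlsqi".

taarlsqi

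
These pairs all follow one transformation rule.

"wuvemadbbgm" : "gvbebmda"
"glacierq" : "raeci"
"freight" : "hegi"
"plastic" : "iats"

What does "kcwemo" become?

mwe

What's happening: take characters alternately from the front and the back (1st, last, 2nd, 2nd-last, ...), then delete the first 3 characters.
On "kcwemo": the first step gives "kocmwe", and the second then gives "mwe".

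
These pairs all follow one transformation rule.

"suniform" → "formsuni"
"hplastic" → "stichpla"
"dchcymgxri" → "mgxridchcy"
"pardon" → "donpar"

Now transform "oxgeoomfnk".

omfnkoxgeo

Looking at the pairs, the operation is to swap the front and back halves of the string.
Applying that to "oxgeoomfnk" gives "omfnkoxgeo".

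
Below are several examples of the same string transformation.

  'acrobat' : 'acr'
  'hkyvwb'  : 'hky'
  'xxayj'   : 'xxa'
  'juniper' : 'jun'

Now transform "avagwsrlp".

The rule is to keep only the first 3 characters.
On "avagwsrlp" that produces "ava".

ava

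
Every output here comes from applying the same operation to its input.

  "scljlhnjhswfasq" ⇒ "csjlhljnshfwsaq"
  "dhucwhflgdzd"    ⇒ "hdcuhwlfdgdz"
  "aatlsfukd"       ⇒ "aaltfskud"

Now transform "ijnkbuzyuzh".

The rule is to swap each adjacent pair of characters (1↔2, 3↔4, ...).
Applying that to "ijnkbuzyuzh" gives "jiknubyzzuh".

jiknubyzzuh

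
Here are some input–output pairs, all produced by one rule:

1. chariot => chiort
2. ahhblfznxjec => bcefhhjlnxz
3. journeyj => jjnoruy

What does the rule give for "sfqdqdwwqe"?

defqqqsww

Each output is the input with this applied: sort the characters into alphabetical order, then delete the first character.
"sfqdqdwwqe" → "ddefqqqsww" → "defqqqsww".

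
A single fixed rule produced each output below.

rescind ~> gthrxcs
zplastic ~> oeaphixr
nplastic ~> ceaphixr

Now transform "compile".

rdbexat

The transformation: shift every letter 11 places backward in the alphabet (wrapping around).
Applying that to "compile" gives "rdbexat".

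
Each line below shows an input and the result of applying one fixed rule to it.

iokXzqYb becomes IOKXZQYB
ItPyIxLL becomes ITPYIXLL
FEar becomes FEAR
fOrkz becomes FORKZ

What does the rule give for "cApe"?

In each case the input is transformed by: convert every letter to uppercase.
On "cApe" that produces "CAPE".

CAPE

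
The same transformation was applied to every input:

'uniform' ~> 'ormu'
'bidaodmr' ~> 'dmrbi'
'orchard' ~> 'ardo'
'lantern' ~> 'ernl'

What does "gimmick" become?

Each output is the input with this applied: move the last 3 characters to the front (rotate right by 3), then delete the last 3 characters.
For "gimmick", step one produces "ickgimm"; step two turns that into "ickg".

ickg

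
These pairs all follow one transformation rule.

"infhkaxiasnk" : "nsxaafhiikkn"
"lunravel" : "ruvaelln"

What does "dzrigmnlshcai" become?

rszacdghiilmn

In each case the input is transformed by: sort the characters into alphabetical order, then move the last 3 characters to the front (rotate right by 3).
For "dzrigmnlshcai", step one produces "acdghiilmnrsz"; step two turns that into "rszacdghiilmn".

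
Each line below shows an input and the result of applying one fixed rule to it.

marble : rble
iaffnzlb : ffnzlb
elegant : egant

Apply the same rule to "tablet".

Each output is the input with this applied: delete the first 2 characters.
Applying that to "tablet" gives "blet".

blet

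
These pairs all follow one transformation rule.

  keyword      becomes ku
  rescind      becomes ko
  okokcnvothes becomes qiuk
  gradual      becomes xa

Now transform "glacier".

ro

Each output is the input with this applied: shift every letter 6 places forward in the alphabet (wrapping around), then keep one character in every 3, starting at position 2 (positions 2nd, 5th, 8th, ...).
Working it through for "glacier": intermediate "mrgiokx", final "ro".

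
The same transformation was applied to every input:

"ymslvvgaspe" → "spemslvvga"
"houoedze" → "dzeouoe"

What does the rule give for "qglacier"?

ierglac

Rule — delete the first character, then move the last 3 characters to the front (rotate right by 3).
On "qglacier": the first step gives "glacier", and the second then gives "ierglac".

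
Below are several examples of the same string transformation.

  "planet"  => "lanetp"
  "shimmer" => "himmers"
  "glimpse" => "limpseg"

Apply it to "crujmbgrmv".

rujmbgrmvc

The transformation: move the first character to the end.
Doing the same to "crujmbgrmv": "rujmbgrmvc".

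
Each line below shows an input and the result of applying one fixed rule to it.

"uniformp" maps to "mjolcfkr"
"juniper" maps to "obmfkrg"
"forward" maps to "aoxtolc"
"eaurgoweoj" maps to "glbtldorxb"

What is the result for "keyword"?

aoltvbh

The transformation: shift every letter 3 places backward in the alphabet (wrapping around), then reverse the string.
So "keyword" becomes "aoltvbh".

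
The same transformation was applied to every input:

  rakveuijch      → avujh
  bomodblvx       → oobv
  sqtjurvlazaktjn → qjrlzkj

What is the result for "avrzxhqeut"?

vzhet

Rule — keep every other character starting from the second (positions 2nd, 4th, 6th, ...).
So "avrzxhqeut" becomes "vzhet".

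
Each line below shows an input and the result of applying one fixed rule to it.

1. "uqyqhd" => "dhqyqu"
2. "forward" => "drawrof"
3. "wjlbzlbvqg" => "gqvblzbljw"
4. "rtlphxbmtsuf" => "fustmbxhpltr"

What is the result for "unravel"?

levarnu

The rule is to reverse the string.
Doing the same to "unravel": "levarnu".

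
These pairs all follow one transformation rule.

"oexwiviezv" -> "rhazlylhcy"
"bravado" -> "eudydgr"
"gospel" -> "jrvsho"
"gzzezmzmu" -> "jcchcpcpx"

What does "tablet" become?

What's happening: shift every letter 3 places forward in the alphabet (wrapping around).
On "tablet" that produces "wdeohw".

wdeohw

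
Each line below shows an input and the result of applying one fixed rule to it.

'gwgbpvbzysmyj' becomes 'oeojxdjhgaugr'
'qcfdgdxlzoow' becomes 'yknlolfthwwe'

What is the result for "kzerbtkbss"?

shmzjbsjaa

Rule — shift every letter 8 places forward in the alphabet (wrapping around).
For "kzerbtkbss" the result is "shmzjbsjaa".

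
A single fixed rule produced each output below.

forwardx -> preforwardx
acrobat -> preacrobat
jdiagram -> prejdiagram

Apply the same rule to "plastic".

Each output is the input with this applied: prepend "pre".
So "plastic" becomes "preplastic".

preplastic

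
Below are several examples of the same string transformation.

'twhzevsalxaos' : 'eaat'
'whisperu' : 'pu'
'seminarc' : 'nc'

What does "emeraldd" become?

ad

The pattern: move the first 2 characters to the end (rotate left by 2), then keep one character in every 3, starting at position 3 (positions 3rd, 6th, 9th, ...).
On "emeraldd": the first step gives "eralddem", and the second then gives "ad".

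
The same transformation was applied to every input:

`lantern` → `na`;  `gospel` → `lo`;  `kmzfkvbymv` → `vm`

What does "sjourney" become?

What's happening: swap the first and last characters, then keep only the first 2 characters.
Starting from "sjourney": after the first operation, "yjournes"; after the second, "yj".
(Check on "lantern": → "nanterl" → "na" ✓)

yj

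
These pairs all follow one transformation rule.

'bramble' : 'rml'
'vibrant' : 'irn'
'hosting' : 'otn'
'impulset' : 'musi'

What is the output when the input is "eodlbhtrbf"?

In each case the input is transformed by: swap the first and last characters, then keep every other character starting from the second (positions 2nd, 4th, 6th, ...).
On "eodlbhtrbf": the first step gives "fodlbhtrbe", and the second then gives "olhre".
(Check on "vibrant": → "tibranv" → "irn" ✓)

olhre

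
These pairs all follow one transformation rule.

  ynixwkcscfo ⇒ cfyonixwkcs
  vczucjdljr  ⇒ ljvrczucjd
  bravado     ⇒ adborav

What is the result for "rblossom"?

Each output is the input with this applied: swap the first and last characters, then move the last 3 characters to the front (rotate right by 3).
Starting from "rblossom": after the first operation, "mblossor"; after the second, "sormblos".

sormblos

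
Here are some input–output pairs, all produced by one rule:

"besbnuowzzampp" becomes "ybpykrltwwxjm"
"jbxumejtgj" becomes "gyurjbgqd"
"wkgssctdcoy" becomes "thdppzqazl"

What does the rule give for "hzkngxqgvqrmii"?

The pattern: delete the last character, then shift every letter 3 places backward in the alphabet (wrapping around).
On "hzkngxqgvqrmii": the first step gives "hzkngxqgvqrmi", and the second then gives "ewhkdundsnojf".

ewhkdundsnojf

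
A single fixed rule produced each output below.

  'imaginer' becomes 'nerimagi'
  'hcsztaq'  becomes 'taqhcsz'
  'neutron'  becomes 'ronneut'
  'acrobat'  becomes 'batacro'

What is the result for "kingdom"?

The pattern: move the last 3 characters to the front (rotate right by 3).
So "kingdom" becomes "domking".

domking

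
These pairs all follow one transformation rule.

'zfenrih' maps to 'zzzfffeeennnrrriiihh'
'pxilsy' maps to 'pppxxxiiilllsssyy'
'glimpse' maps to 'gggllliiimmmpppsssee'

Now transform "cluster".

cccllluuusssttteeerr

The transformation: repeat every character 3 times, then delete the last character.
So "cluster" becomes "cccllluuusssttteeerr".
(Check on "pxilsy": → "pppxxxiiilllsssyyy" → "pppxxxiiilllsssyy" ✓)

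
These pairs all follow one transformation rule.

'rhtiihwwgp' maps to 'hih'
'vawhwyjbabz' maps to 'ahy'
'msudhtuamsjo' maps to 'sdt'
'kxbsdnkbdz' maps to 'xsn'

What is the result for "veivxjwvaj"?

The pattern: keep every other character starting from the second (positions 2nd, 4th, 6th, ...), then keep only the first 3 characters.
For "veivxjwvaj", step one produces "evjvj"; step two turns that into "evj".
(Check on "kxbsdnkbdz": → "xsnbz" → "xsn" ✓)

evj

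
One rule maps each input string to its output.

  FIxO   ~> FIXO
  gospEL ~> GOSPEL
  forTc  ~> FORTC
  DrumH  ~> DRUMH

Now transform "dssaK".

DSSAK

Rule — convert every letter to uppercase.
So "dssaK" becomes "DSSAK".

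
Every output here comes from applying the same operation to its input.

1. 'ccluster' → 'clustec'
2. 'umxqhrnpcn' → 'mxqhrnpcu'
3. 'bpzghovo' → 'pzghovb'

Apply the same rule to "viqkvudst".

In each case the input is transformed by: swap the first and last characters, then delete the first character.
Starting from "viqkvudst": after the first operation, "tiqkvudsv"; after the second, "iqkvudsv".
(Check on "ccluster": → "rclustec" → "clustec" ✓)

iqkvudsv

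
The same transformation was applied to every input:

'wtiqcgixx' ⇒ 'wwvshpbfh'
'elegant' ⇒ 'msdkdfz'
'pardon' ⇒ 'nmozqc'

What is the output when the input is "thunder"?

dqsgtmc

Each output is the input with this applied: shift every letter 1 place backward in the alphabet (wrapping around), then move the last 2 characters to the front (rotate right by 2).
Starting from "thunder": after the first operation, "sgtmcdq"; after the second, "dqsgtmc".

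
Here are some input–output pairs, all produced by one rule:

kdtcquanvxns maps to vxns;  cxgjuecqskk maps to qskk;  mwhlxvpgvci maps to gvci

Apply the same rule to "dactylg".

The transformation: keep only the last 4 characters.
"dactylg" → "tylg".

tylg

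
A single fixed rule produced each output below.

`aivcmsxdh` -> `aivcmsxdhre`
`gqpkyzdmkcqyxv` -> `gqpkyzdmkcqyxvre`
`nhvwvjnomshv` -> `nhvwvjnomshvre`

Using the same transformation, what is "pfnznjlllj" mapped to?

The rule is to append "re".
Applying that to "pfnznjlllj" gives "pfnznjllljre".

pfnznjllljre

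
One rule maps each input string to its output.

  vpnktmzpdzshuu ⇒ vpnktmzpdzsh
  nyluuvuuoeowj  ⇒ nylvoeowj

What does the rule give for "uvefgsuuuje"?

vefgsje

Rule — remove every "u".
On "uvefgsuuuje" that produces "vefgsje".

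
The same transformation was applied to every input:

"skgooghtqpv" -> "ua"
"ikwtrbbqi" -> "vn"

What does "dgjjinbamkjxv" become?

The rule is to shift every letter 5 places forward in the alphabet (wrapping around), then keep only the last 2 characters.
So "dgjjinbamkjxv" becomes "ca".

ca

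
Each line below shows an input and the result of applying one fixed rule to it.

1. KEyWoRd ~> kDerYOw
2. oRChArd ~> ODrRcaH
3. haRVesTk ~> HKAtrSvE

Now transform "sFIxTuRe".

SEfriUXt

Each output is the input with this applied: take characters alternately from the front and the back (1st, last, 2nd, 2nd-last, ...), then flip the case of every letter.
On "sFIxTuRe": the first step gives "seFRIuxT", and the second then gives "SEfriUXt".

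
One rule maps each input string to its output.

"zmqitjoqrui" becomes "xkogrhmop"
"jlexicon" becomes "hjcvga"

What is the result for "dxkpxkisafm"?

bvinvigqy

The pattern: shift every letter 2 places backward in the alphabet (wrapping around), then delete the last 2 characters.
"dxkpxkisafm" → "bvinvigqy".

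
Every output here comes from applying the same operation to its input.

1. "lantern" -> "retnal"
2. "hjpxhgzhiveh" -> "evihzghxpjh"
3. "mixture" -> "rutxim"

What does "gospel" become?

epsog

In each case the input is transformed by: delete the last character, then reverse the string.
Working it through for "gospel": intermediate "gospe", final "epsog".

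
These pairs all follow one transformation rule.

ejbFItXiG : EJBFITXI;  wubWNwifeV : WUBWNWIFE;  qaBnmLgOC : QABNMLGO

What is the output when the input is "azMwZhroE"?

The rule is to delete the last character, then convert every letter to uppercase.
"azMwZhroE" → "AZMWZHRO".

AZMWZHRO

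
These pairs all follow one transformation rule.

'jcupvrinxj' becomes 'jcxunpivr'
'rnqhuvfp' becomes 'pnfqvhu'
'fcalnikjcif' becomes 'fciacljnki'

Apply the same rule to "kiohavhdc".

cidohhva

The pattern: take characters alternately from the front and the back (1st, last, 2nd, 2nd-last, ...), then delete the first character.
Doing the same to "kiohavhdc": "cidohhva".
(Check on "jcupvrinxj": → "jjcxunpivr" → "jcxunpivr" ✓)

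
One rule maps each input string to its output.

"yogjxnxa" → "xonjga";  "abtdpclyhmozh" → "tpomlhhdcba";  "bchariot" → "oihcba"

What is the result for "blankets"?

In each case the input is transformed by: sort the characters into reverse alphabetical order, then delete the first 2 characters.
Applying both steps to "blankets": "tsnlkeba", then "nlkeba".

nlkeba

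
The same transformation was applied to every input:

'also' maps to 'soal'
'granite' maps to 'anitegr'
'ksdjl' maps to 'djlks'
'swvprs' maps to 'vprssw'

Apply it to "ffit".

The transformation: move the first 2 characters to the end (rotate left by 2).
For "ffit" the result is "itff".

itff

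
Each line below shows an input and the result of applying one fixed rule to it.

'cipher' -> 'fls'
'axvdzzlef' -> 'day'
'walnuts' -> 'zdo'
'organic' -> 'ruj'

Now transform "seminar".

The transformation: shift every letter 3 places forward in the alphabet (wrapping around), then keep only the first 3 characters.
Applying both steps to "seminar": "vhplqdu", then "vhp".

vhp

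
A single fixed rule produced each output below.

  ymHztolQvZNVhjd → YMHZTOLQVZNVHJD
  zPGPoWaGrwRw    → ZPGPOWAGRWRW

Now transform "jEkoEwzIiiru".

JEKOEWZIIIRU

Rule — convert every letter to uppercase.
Applying that to "jEkoEwzIiiru" gives "JEKOEWZIIIRU".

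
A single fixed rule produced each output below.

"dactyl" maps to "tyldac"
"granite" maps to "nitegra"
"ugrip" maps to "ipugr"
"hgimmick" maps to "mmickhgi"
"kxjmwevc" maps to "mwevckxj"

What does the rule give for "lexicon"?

iconlex

The transformation: move the first 3 characters to the end (rotate left by 3).
For "lexicon" the result is "iconlex".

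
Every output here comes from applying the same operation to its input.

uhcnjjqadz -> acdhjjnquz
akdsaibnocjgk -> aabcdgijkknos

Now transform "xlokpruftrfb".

Looking at the pairs, the operation is to sort the characters into alphabetical order.
So "xlokpruftrfb" becomes "bffkloprrtux".

bffkloprrtux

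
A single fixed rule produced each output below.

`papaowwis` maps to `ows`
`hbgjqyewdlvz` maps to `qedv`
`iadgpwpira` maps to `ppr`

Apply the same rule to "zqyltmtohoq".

The rule is to delete the first 3 characters, then keep every other character starting from the second (positions 2nd, 4th, 6th, ...).
For "zqyltmtohoq", step one produces "ltmtohoq"; step two turns that into "tthq".

tthq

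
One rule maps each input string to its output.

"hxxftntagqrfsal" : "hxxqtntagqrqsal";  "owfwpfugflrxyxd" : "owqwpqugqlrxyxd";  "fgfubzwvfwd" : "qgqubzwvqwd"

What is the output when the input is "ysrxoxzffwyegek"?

The rule is to replace every "f" with "q".
On "ysrxoxzffwyegek" that produces "ysrxoxzqqwyegek".

ysrxoxzqqwyegek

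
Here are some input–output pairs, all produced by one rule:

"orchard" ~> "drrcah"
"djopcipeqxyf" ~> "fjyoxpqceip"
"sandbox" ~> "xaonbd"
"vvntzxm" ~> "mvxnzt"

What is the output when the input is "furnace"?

What's happening: take characters alternately from the front and the back (1st, last, 2nd, 2nd-last, ...), then delete the first character.
"furnace" → "feucran" → "eucran".

eucran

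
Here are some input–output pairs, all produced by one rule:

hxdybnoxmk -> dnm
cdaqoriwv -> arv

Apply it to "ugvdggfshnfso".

Looking at the pairs, the operation is to keep one character in every 3, starting at position 3 (positions 3rd, 6th, 9th, ...).
On "ugvdggfshnfso" that produces "vghs".

vghs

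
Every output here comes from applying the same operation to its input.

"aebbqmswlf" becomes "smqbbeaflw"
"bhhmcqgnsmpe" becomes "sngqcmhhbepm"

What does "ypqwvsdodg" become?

dsvwqpygdo

The transformation: move the last 3 characters to the front (rotate right by 3), then reverse the string.
"ypqwvsdodg" → "odgypqwvsd" → "dsvwqpygdo".
(Check on "aebbqmswlf": → "wlfaebbqms" → "smqbbeaflw" ✓)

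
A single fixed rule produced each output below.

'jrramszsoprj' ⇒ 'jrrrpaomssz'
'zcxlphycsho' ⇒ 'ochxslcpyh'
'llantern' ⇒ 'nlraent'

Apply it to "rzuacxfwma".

Each output is the input with this applied: take characters alternately from the front and the back (1st, last, 2nd, 2nd-last, ...), then delete the first character.
Starting from "rzuacxfwma": after the first operation, "razmuwafcx"; after the second, "azmuwafcx".

azmuwafcx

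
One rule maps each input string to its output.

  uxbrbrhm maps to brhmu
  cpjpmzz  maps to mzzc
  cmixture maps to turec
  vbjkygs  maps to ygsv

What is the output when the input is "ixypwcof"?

wcofi

The rule is to move the first character to the end, then delete the first 3 characters.
On "ixypwcof" that produces "wcofi".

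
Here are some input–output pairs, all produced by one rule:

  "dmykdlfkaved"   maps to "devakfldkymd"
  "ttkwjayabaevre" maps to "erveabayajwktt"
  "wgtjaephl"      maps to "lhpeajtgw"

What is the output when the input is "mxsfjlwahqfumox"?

xomufqhawljfsxm

The pattern: reverse the string.
Applying that to "mxsfjlwahqfumox" gives "xomufqhawljfsxm".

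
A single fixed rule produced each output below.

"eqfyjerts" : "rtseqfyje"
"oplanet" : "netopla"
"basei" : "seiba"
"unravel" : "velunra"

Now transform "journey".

The rule is to move the last 3 characters to the front (rotate right by 3).
For "journey" the result is "neyjour".

neyjour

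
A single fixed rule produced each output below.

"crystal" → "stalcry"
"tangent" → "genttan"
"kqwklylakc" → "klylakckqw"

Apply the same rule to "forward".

In each case the input is transformed by: move the first 3 characters to the end (rotate left by 3).
Doing the same to "forward": "wardfor".

wardfor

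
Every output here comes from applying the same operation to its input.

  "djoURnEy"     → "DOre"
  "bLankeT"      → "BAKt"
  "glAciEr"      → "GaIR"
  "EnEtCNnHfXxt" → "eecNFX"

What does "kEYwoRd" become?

KyOD

The rule is to keep every other character starting from the first (positions 1st, 3rd, 5th, ...), then flip the case of every letter.
"kEYwoRd" → "kYod" → "KyOD".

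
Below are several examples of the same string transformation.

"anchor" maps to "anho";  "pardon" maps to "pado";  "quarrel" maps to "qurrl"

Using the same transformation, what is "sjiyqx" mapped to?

Rule — double every character, then keep one character in every 3, starting at position 1 (positions 1st, 4th, 7th, ...).
Working it through for "sjiyqx": intermediate "ssjjiiyyqqxx", final "sjyq".

sjyq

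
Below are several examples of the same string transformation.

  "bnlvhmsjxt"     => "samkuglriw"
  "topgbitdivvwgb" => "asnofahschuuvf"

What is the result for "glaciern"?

mfkzbhdq

The rule is to move the last character to the front, then shift every letter 1 place backward in the alphabet (wrapping around).
"glaciern" → "nglacier" → "mfkzbhdq".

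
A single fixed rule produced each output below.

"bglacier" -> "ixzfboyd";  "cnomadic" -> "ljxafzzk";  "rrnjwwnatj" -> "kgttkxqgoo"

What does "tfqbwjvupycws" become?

nytgsrmvztpqc

Rule — shift every letter 3 places backward in the alphabet (wrapping around), then move the first 2 characters to the end (rotate left by 2).
Doing the same to "tfqbwjvupycws": "nytgsrmvztpqc".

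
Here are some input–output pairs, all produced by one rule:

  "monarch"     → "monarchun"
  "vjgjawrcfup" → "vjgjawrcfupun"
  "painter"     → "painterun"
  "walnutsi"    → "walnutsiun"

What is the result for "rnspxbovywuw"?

rnspxbovywuwun

The rule is to append "un".
So "rnspxbovywuw" becomes "rnspxbovywuwun".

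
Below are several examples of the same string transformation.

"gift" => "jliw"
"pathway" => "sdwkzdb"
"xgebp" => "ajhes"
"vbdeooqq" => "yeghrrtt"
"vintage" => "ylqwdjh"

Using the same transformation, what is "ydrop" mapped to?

The pattern: shift every letter 3 places forward in the alphabet (wrapping around).
"ydrop" → "bgurs".

bgurs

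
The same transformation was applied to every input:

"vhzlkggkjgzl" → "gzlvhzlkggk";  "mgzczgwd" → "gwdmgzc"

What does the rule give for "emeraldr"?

ldremer

The rule is to move the last 3 characters to the front (rotate right by 3), then delete the last character.
Starting from "emeraldr": after the first operation, "ldremera"; after the second, "ldremer".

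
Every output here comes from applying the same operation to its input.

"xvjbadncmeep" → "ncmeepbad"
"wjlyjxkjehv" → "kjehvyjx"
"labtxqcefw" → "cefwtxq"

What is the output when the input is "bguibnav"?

avibn

What's happening: delete the first 3 characters, then move the first 3 characters to the end (rotate left by 3).
Working it through for "bguibnav": intermediate "ibnav", final "avibn".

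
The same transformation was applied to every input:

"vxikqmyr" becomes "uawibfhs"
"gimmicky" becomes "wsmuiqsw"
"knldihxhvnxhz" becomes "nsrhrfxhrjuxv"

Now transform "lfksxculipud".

The rule is to move the first 3 characters to the end (rotate left by 3), then shift every letter 10 places forward in the alphabet (wrapping around).
Starting from "lfksxculipud": after the first operation, "sxculipudlfk"; after the second, "chmevszenvpu".

chmevszenvpu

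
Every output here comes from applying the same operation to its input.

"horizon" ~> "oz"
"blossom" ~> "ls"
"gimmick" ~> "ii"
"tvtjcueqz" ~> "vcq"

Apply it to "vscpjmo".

sj

The transformation: keep one character in every 3, starting at position 2 (positions 2nd, 5th, 8th, ...).
On "vscpjmo" that produces "sj".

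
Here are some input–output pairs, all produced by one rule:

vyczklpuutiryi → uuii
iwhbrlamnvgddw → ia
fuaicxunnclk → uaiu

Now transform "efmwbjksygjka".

The rule is to keep only the vowels.
So "efmwbjksygjka" becomes "ea".

ea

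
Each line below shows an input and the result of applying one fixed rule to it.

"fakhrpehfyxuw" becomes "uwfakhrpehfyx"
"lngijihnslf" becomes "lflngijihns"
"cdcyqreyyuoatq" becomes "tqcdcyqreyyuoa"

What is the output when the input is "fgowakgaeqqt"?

qtfgowakgaeq

Rule — move the last 2 characters to the front (rotate right by 2).
So "fgowakgaeqqt" becomes "qtfgowakgaeq".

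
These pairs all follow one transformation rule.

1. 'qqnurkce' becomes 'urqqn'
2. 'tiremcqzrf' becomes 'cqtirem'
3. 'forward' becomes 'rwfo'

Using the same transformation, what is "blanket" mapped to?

Looking at the pairs, the operation is to delete the last 3 characters, then move the last 2 characters to the front (rotate right by 2).
On "blanket" that produces "anbl".

anbl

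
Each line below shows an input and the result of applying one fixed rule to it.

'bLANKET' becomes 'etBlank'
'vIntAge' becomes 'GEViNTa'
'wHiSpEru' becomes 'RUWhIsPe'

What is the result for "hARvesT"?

StHarVE

In each case the input is transformed by: flip the case of every letter, then move the last 2 characters to the front (rotate right by 2).
Applying both steps to "hARvesT": "HarVESt", then "StHarVE".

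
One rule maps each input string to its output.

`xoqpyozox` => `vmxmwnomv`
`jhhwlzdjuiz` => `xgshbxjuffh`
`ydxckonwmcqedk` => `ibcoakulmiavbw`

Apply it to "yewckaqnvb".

ztloyiaucw

The pattern: shift every letter 2 places backward in the alphabet (wrapping around), then reverse the string.
"yewckaqnvb" → "ztloyiaucw".
(Check on "jhhwlzdjuiz": → "hffujxbhsgx" → "xgshbxjuffh" ✓)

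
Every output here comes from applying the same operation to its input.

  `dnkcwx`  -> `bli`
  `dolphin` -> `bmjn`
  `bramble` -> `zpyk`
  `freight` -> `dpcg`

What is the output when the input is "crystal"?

Each output is the input with this applied: delete the last 3 characters, then shift every letter 2 places backward in the alphabet (wrapping around).
On "crystal" that produces "apwq".

apwq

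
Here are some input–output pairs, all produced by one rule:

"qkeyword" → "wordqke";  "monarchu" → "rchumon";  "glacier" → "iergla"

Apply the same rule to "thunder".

In each case the input is transformed by: move the first 3 characters to the end (rotate left by 3), then delete the first character.
Starting from "thunder": after the first operation, "nderthu"; after the second, "derthu".
(Check on "qkeyword": → "ywordqke" → "wordqke" ✓)

derthu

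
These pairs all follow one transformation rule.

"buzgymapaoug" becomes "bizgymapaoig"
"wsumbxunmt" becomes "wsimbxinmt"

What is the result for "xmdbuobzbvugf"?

xmdbiobzbvigf

In each case the input is transformed by: replace every "u" with "i".
Applying that to "xmdbuobzbvugf" gives "xmdbiobzbvigf".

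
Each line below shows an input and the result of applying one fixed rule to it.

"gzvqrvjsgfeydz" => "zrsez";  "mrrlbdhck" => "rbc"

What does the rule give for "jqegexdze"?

What's happening: keep one character in every 3, starting at position 2 (positions 2nd, 5th, 8th, ...).
Doing the same to "jqegexdze": "qez".

qez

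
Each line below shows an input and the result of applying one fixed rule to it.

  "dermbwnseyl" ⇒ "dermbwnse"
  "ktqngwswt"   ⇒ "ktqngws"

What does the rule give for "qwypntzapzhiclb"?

In each case the input is transformed by: delete the last 2 characters.
For "qwypntzapzhiclb" the result is "qwypntzapzhic".

qwypntzapzhic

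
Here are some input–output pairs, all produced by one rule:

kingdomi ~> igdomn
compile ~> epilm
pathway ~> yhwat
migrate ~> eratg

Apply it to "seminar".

rinam

The rule is to delete the first 2 characters, then swap the first and last characters.
"seminar" → "minar" → "rinam".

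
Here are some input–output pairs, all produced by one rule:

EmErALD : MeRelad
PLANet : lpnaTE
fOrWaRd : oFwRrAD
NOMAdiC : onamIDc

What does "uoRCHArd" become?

In each case the input is transformed by: flip the case of every letter, then swap each adjacent pair of characters (1↔2, 3↔4, ...).
"uoRCHArd" → "OUcrahDR".

OUcrahDR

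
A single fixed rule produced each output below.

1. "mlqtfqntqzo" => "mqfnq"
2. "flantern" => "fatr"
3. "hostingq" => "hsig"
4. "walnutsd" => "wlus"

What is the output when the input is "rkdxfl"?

rdf

The rule is to swap each adjacent pair of characters (1↔2, 3↔4, ...), then keep every other character starting from the second (positions 2nd, 4th, 6th, ...).
Starting from "rkdxfl": after the first operation, "krxdlf"; after the second, "rdf".
(Check on "flantern": → "lfnaetnr" → "fatr" ✓)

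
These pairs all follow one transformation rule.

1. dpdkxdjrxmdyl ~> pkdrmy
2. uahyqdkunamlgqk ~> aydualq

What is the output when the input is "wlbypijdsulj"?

What's happening: keep every other character starting from the second (positions 2nd, 4th, 6th, ...).
For "wlbypijdsulj" the result is "lyiduj".

lyiduj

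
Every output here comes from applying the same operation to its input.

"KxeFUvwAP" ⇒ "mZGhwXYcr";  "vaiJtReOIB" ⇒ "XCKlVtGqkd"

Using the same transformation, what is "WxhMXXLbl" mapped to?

The rule is to shift every letter 2 places forward in the alphabet (wrapping around), then flip the case of every letter.
On "WxhMXXLbl": the first step gives "YzjOZZNdn", and the second then gives "yZJozznDN".
(Check on "KxeFUvwAP": → "MzgHWxyCR" → "mZGhwXYcr" ✓)

yZJozznDN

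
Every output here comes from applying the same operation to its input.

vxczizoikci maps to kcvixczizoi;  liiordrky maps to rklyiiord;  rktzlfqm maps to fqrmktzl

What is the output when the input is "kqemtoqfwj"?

fwkjqemtoq

Each output is the input with this applied: swap the first and last characters, then move the last 3 characters to the front (rotate right by 3).
Applying both steps to "kqemtoqfwj": "jqemtoqfwk", then "fwkjqemtoq".
(Check on "liiordrky": → "yiiordrkl" → "rklyiiord" ✓)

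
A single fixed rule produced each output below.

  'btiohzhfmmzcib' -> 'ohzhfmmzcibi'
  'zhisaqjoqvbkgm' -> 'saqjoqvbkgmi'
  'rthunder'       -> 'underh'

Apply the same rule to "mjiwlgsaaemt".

wlgsaaemti

The transformation: delete the first 2 characters, then move the first character to the end.
Working it through for "mjiwlgsaaemt": intermediate "iwlgsaaemt", final "wlgsaaemti".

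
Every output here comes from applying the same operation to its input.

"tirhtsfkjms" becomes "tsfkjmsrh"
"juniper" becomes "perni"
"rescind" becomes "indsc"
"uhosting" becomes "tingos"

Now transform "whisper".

What's happening: delete the first 2 characters, then move the first 2 characters to the end (rotate left by 2).
Starting from "whisper": after the first operation, "isper"; after the second, "peris".

peris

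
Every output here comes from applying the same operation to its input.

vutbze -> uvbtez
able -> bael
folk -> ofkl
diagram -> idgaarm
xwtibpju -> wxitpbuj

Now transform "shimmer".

hsmiemr

In each case the input is transformed by: swap each adjacent pair of characters (1↔2, 3↔4, ...).
"shimmer" → "hsmiemr".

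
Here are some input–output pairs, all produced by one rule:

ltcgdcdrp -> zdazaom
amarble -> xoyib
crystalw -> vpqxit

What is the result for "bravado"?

In each case the input is transformed by: delete the first 2 characters, then shift every letter 3 places backward in the alphabet (wrapping around).
On "bravado": the first step gives "avado", and the second then gives "xsxal".
(Check on "amarble": → "arble" → "xoyib" ✓)

xsxal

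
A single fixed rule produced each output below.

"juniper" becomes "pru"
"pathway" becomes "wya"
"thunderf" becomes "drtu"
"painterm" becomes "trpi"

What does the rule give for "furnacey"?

The transformation: move the first 3 characters to the end (rotate left by 3), then keep every other character starting from the second (positions 2nd, 4th, 6th, ...).
"furnacey" → "naceyfur" → "aefr".

aefr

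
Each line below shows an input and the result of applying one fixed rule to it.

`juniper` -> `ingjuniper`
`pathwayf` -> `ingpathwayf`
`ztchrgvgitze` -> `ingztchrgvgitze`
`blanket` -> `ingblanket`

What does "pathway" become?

ingpathway

Each output is the input with this applied: prepend "ing".
So "pathway" becomes "ingpathway".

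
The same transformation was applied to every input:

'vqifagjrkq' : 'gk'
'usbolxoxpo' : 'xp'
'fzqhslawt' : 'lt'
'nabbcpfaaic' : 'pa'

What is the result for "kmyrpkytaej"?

ka

The transformation: keep one character in every 3, starting at position 3 (positions 3rd, 6th, 9th, ...), then delete the first character.
"kmyrpkytaej" → "yka" → "ka".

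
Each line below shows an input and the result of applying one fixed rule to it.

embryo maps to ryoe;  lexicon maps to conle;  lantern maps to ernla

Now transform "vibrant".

antvi

The rule is to move the last 3 characters to the front (rotate right by 3), then delete the last 2 characters.
On "vibrant": the first step gives "antvibr", and the second then gives "antvi".
(Check on "embryo": → "ryoemb" → "ryoe" ✓)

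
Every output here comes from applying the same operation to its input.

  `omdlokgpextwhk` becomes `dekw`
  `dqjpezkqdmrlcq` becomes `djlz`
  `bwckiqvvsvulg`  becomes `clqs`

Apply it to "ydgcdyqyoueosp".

The rule is to keep one character in every 3, starting at position 3 (positions 3rd, 6th, 9th, ...), then sort the characters into alphabetical order.
Starting from "ydgcdyqyoueosp": after the first operation, "gyoo"; after the second, "gooy".

gooy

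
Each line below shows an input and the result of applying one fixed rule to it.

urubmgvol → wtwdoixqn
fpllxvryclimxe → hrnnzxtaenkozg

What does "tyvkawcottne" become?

vaxmcyeqvvpg

The transformation: shift every letter 2 places forward in the alphabet (wrapping around).
"tyvkawcottne" → "vaxmcyeqvvpg".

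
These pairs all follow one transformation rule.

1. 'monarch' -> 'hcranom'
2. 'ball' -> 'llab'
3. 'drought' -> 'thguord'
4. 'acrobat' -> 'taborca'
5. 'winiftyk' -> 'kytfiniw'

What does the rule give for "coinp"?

pnioc

Looking at the pairs, the operation is to reverse the string.
Applying that to "coinp" gives "pnioc".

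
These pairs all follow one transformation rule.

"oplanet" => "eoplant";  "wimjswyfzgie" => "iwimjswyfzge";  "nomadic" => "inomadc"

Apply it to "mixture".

Looking at the pairs, the operation is to move the last character to the front, then swap the first and last characters.
On "mixture": the first step gives "emixtur", and the second then gives "rmixtue".

rmixtue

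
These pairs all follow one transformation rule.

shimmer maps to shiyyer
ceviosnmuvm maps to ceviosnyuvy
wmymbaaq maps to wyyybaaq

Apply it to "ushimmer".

ushiyyer

In each case the input is transformed by: replace every "m" with "y".
Doing the same to "ushimmer": "ushiyyer".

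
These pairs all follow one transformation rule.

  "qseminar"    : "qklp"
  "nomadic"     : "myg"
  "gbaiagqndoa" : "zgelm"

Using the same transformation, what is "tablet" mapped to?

Looking at the pairs, the operation is to shift every letter 2 places backward in the alphabet (wrapping around), then keep every other character starting from the second (positions 2nd, 4th, 6th, ...).
"tablet" → "ryzjcr" → "yjr".
(Check on "nomadic": → "lmkybga" → "myg" ✓)

yjr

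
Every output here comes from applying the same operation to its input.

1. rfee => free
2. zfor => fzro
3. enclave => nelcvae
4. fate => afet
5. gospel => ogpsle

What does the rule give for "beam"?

The pattern: swap each adjacent pair of characters (1↔2, 3↔4, ...).
On "beam" that produces "ebma".

ebma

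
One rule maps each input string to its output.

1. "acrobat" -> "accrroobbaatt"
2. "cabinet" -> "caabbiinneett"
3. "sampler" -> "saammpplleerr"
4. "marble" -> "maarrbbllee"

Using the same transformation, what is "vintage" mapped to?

viinnttaaggee

What's happening: double every character, then delete the first character.
On "vintage": the first step gives "vviinnttaaggee", and the second then gives "viinnttaaggee".
(Check on "acrobat": → "aaccrroobbaatt" → "accrroobbaatt" ✓)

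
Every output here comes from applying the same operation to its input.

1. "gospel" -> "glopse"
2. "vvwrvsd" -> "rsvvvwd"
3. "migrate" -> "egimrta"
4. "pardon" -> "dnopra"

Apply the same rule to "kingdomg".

Each output is the input with this applied: sort the characters into alphabetical order, then move the first character to the end.
"kingdomg" → "dggikmno" → "ggikmnod".

ggikmnod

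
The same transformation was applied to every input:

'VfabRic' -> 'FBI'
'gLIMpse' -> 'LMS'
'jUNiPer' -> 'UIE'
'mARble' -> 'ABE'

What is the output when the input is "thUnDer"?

HNE

Rule — keep every other character starting from the second (positions 2nd, 4th, 6th, ...), then convert every letter to uppercase.
For "thUnDer", step one produces "hne"; step two turns that into "HNE".
(Check on "gLIMpse": → "LMs" → "LMS" ✓)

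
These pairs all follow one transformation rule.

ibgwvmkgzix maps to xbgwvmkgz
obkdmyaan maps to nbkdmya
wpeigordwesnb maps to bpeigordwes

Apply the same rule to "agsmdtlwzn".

The pattern: swap the first and last characters, then delete the last 2 characters.
Applying both steps to "agsmdtlwzn": "ngsmdtlwza", then "ngsmdtlw".

ngsmdtlw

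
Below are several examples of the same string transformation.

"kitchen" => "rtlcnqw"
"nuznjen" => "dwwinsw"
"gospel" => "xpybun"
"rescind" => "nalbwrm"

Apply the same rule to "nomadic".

xwjvrml

The pattern: swap each adjacent pair of characters (1↔2, 3↔4, ...), then shift every letter 9 places forward in the alphabet (wrapping around).
For "nomadic", step one produces "onamidc"; step two turns that into "xwjvrml".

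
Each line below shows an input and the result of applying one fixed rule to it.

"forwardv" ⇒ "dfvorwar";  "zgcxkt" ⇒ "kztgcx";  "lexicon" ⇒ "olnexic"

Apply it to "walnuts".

twsalnu

Looking at the pairs, the operation is to swap the first and last characters, then move the last 2 characters to the front (rotate right by 2).
Working it through for "walnuts": intermediate "salnutw", final "twsalnu".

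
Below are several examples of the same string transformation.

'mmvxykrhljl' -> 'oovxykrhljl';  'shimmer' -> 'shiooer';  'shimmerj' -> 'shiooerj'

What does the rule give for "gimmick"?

The pattern: replace every "m" with "o".
"gimmick" → "giooick".

giooick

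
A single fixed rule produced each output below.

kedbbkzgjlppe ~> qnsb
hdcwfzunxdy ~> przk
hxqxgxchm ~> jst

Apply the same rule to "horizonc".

The rule is to keep one character in every 3, starting at position 2 (positions 2nd, 5th, 8th, ...), then shift every letter 12 places forward in the alphabet (wrapping around).
"horizonc" → "ozc" → "alo".
(Check on "kedbbkzgjlppe": → "ebgp" → "qnsb" ✓)

alo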